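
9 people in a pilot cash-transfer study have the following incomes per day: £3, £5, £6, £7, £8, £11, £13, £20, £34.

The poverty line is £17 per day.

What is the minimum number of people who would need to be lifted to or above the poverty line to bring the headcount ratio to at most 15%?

7 of the 9 people are poor, so H = 7/9 = 0.778.
A headcount ratio of at most 15% allows at most ⌊0.15 × 9⌋ = 1 poor people.
So at least 7 − 1 = 6 must be lifted.

6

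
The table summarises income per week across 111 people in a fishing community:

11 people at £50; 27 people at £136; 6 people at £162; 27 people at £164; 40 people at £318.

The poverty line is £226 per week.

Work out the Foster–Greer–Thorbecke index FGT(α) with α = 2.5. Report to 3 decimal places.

Below z: 11×£50, 27×£136, 6×£162, 27×£164 (q = 71 of N = 111).
Relative gaps: (226−50)/226 = 0.7788 (×11); (226−136)/226 = 0.3982 (×27); (226−162)/226 = 0.2832 (×6); (226−164)/226 = 0.2743 (×27).
Raised to α = 2.5: 0.53519 (×11); 0.10008 (×27); 0.04268 (×6); 0.03942 (×27).
Sum = 9.909582; FGT(2.5) = 9.909582 / 111 = 0.089.

0.089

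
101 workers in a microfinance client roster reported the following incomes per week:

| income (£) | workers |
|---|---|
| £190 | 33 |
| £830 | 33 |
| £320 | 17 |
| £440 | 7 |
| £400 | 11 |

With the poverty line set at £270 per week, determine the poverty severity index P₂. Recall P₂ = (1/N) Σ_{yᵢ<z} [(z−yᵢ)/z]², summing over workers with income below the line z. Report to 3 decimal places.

0.029

Below the line: 33×£190 (q = 33 of N = 101).
Gap ratios (z−y)/z: (270−190)/270 = 0.2963 (×33).
Squared: 0.0878 (×33).
Sum = 2.897119; P₂ = 2.897119 / 101 = 0.029.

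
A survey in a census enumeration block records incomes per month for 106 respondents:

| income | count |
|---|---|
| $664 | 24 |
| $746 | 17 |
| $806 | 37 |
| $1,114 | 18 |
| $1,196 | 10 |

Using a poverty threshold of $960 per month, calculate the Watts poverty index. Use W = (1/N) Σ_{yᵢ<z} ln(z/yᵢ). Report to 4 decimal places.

0.1849

Below z: 24×$664, 17×$746, 37×$806 (q = 78 of N = 106).
Log shortfalls: ln(960/664) = 0.3687 (×24); ln(960/746) = 0.2522 (×17); ln(960/806) = 0.1748 (×37).
W = 19.604591 / 106 = 0.1849.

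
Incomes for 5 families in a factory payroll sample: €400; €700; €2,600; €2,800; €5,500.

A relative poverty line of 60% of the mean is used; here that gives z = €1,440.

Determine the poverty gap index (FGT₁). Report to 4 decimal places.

0.2472

Poor units: €400, €700 (q = 2 of N = 5).
Normalized shortfalls: (1440−400)/1440 = 0.7222; (1440−700)/1440 = 0.5139.
Sum of shortfalls = 1.236111; P₁ averages over all N: 1.236111 / 5 = 0.2472.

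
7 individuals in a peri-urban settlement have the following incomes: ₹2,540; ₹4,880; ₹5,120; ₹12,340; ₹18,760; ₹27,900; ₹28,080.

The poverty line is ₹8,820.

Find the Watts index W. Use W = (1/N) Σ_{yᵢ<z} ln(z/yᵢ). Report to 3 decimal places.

0.340

Incomes under z: ₹2,540, ₹4,880, ₹5,120 (q = 3 of N = 7).
Log gaps: ln(8820/2540) = 1.2449; ln(8820/4880) = 0.5919; ln(8820/5120) = 0.5439.
W = 2.380602 / 7 = 0.340.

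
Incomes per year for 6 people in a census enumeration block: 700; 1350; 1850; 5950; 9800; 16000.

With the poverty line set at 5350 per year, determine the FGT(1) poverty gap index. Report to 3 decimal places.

0.379

Below z: 700, 1350, 1850 (q = 3 of N = 6).
Normalized shortfalls: (5350−700)/5350 = 0.8692; (5350−1350)/5350 = 0.7477; (5350−1850)/5350 = 0.6542.
Sum of shortfalls = 2.271028; P₁ averages over all N: 2.271028 / 6 = 0.379.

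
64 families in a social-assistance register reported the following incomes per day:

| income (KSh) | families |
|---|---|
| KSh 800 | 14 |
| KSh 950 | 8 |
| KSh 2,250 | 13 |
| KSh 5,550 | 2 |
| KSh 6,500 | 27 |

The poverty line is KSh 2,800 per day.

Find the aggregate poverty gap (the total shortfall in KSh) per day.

Incomes under z: 14×KSh 800, 8×KSh 950, 13×KSh 2,250 (q = 35 of N = 64).
Individual gaps: 14×(2800−800) = 28000; 8×(2800−950) = 14800; 13×(2800−2250) = 7150.
Aggregate gap = KSh 49,950.

KSh 49,950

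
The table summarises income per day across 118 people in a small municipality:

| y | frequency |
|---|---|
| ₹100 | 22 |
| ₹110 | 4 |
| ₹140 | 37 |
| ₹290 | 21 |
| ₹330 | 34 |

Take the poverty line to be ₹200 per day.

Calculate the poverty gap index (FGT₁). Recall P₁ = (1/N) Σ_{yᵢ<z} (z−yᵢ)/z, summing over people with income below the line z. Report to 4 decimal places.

0.2025

Poor units: 22×₹100, 4×₹110, 37×₹140 (q = 63 of N = 118).
Shortfall ratios: (200−100)/200 = 0.5000 (×22); (200−110)/200 = 0.4500 (×4); (200−140)/200 = 0.3000 (×37).
Σ = 23.900000. Dividing by the full population N = 118 gives P₁ = 0.2025.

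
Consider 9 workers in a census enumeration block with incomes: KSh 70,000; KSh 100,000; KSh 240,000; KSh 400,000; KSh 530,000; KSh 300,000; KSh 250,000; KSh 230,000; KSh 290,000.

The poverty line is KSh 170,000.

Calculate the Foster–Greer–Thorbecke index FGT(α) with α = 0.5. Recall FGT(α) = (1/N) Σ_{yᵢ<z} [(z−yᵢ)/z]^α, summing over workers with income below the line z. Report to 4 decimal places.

0.1565

Incomes under z: KSh 70,000, KSh 100,000 (q = 2 of N = 9).
Gap ratios (z−y)/z: (170000−70000)/170000 = 0.5882; (170000−100000)/170000 = 0.4118.
Raised to α = 0.5: 0.76696; 0.64169.
Sum = 1.408654; FGT(0.5) = 1.408654 / 9 = 0.1565.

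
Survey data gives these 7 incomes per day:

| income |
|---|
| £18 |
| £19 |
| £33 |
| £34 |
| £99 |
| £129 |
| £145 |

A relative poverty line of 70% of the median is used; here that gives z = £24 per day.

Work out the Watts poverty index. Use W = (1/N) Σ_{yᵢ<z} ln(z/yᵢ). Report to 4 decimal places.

Poor units: £18, £19 (q = 2 of N = 7).
ln(z/y) terms: ln(24/18) = 0.2877; ln(24/19) = 0.2336.
W = 0.521297 / 7 = 0.0745.

0.0745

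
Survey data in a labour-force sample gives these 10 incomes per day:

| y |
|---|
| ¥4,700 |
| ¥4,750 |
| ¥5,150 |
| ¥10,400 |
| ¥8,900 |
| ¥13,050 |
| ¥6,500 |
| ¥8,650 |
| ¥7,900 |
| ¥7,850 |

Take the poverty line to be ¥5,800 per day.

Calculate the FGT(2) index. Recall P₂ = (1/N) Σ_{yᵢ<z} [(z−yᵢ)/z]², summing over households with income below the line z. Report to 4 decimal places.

Below the line: ¥4,700, ¥4,750, ¥5,150 (q = 3 of N = 10).
Shortfall ratios: (5800−4700)/5800 = 0.1897; (5800−4750)/5800 = 0.1810; (5800−5150)/5800 = 0.1121.
Squared: 0.0360; 0.0328; 0.0126.
Sum = 0.081302; P₂ = 0.081302 / 10 = 0.0081.

0.0081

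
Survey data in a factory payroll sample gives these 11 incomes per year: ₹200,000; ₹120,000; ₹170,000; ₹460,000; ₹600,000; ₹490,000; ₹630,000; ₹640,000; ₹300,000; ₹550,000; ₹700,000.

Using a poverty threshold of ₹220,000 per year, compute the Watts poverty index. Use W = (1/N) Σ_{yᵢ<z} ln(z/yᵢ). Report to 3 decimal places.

0.087

Poor units: ₹120,000, ₹170,000, ₹200,000 (q = 3 of N = 11).
Log gaps: ln(220000/120000) = 0.6061; ln(220000/170000) = 0.2578; ln(220000/200000) = 0.0953.
W = 0.959275 / 11 = 0.087.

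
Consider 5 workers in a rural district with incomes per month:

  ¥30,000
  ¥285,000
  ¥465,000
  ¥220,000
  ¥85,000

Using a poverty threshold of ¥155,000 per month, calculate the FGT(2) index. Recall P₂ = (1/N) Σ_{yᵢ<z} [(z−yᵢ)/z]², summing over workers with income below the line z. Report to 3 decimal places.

Incomes under z: ¥30,000, ¥85,000 (q = 2 of N = 5).
Shortfall ratios: (155000−30000)/155000 = 0.8065; (155000−85000)/155000 = 0.4516.
Squared: 0.6504; 0.2040.
Sum = 0.854318; P₂ = 0.854318 / 5 = 0.171.

0.171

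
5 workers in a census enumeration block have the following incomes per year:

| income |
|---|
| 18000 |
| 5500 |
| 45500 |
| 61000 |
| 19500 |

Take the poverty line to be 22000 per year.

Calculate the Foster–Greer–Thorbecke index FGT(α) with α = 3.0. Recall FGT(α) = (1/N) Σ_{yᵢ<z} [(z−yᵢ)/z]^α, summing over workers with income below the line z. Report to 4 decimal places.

0.0859

Below z: 5500, 18000, 19500 (q = 3 of N = 5).
Gap ratios (z−y)/z: (22000−5500)/22000 = 0.7500; (22000−18000)/22000 = 0.1818; (22000−19500)/22000 = 0.1136.
Raised to α = 3.0: 0.42188; 0.00601; 0.00147.
Sum = 0.429353; FGT(3.0) = 0.429353 / 5 = 0.0859.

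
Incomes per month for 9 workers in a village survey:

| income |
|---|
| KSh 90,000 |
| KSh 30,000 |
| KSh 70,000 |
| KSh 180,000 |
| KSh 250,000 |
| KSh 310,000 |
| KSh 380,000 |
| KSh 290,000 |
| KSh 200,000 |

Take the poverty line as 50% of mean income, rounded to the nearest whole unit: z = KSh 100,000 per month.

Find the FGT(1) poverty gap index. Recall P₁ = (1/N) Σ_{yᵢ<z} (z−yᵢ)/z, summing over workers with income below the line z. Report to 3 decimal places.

Incomes under z: KSh 30,000, KSh 70,000, KSh 90,000 (q = 3 of N = 9).
Gap ratios (z−y)/z: (100000−30000)/100000 = 0.7000; (100000−70000)/100000 = 0.3000; (100000−90000)/100000 = 0.1000.
Sum of shortfalls = 1.100000; P₁ averages over all N: 1.100000 / 9 = 0.122.

0.122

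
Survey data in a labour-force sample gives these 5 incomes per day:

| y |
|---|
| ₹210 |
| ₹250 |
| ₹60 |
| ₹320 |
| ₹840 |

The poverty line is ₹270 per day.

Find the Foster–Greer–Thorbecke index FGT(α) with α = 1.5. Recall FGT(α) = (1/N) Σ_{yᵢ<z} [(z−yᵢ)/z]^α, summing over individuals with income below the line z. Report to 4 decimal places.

Below the line: ₹60, ₹210, ₹250 (q = 3 of N = 5).
Gap ratios (z−y)/z: (270−60)/270 = 0.7778; (270−210)/270 = 0.2222; (270−250)/270 = 0.0741.
Raised to α = 1.5: 0.68594; 0.10476; 0.02016.
Sum = 0.810852; FGT(1.5) = 0.810852 / 5 = 0.1622.

0.1622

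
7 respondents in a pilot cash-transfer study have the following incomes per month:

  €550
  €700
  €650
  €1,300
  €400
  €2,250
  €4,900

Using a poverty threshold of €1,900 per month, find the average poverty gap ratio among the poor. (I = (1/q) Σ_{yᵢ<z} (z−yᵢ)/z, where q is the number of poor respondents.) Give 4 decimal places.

0.6211

Poor units: €400, €550, €650, €700, €1,300 (q = 5 of N = 7).
Relative gaps: 0.7895, 0.7105, 0.6579, 0.6316, 0.3158; sum = 3.105263.
I averages over the q = 5 poor units only: 3.105263 / 5 = 0.6211.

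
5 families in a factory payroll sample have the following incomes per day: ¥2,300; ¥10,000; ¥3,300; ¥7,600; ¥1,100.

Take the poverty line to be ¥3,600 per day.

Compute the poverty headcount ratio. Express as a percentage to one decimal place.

3 of the 5 families have income below ¥3,600.
H = 3/5 = 60.0%.

60.0%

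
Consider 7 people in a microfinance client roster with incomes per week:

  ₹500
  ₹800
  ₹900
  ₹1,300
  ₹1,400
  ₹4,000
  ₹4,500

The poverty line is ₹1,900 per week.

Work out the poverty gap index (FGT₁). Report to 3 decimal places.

0.346

Below z: ₹500, ₹800, ₹900, ₹1,300, ₹1,400 (q = 5 of N = 7).
Gap ratios (z−y)/z: (1900−500)/1900 = 0.7368; (1900−800)/1900 = 0.5789; (1900−900)/1900 = 0.5263; (1900−1300)/1900 = 0.3158; (1900−1400)/1900 = 0.2632.
Σ = 2.421053. Dividing by the full population N = 7 gives P₁ = 0.346.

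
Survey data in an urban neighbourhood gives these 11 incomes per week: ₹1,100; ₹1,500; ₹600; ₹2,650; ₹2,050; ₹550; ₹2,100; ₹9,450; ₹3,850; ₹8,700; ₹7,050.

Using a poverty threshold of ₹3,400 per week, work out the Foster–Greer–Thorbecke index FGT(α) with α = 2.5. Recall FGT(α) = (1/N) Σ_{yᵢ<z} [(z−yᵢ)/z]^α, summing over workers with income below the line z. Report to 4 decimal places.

Incomes under z: ₹550, ₹600, ₹1,100, ₹1,500, ₹2,050, ₹2,100, ₹2,650 (q = 7 of N = 11).
Shortfall ratios: (3400−550)/3400 = 0.8382; (3400−600)/3400 = 0.8235; (3400−1100)/3400 = 0.6765; (3400−1500)/3400 = 0.5588; (3400−2050)/3400 = 0.3971; (3400−2100)/3400 = 0.3824; (3400−2650)/3400 = 0.2206.
Raised to α = 2.5: 0.64330; 0.61546; 0.37638; 0.23345; 0.09934; 0.09040; 0.02285.
Sum = 2.081177; FGT(2.5) = 2.081177 / 11 = 0.1892.

0.1892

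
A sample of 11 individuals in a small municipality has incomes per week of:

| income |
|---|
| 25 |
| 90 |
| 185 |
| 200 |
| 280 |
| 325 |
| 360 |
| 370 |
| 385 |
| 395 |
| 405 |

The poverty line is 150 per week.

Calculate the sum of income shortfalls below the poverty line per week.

Poor units: 25, 90 (q = 2 of N = 11).
Individual gaps: 150−25 = 125; 150−90 = 60.
Aggregate gap = 185.

185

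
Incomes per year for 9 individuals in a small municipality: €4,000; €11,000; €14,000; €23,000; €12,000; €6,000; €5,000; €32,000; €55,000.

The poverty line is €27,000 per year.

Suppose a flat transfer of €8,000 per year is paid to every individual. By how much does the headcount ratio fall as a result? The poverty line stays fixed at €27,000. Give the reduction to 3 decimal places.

Before: below the line — €4,000, €5,000, €6,000, €11,000, €12,000, €14,000, €23,000; headcount ratio = 0.77778.
After the €8,000 transfer: below the line — €12,000, €13,000, €14,000, €19,000, €20,000, €22,000; headcount ratio = 0.66667.
Reduction = 0.77778 − 0.66667 = 0.111.

0.111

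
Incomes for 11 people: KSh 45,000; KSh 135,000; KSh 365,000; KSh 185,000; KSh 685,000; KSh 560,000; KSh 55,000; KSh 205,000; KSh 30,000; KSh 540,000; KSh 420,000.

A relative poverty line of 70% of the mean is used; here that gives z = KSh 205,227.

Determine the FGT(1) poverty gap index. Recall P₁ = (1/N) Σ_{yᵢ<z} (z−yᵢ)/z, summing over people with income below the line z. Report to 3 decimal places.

Poor units: KSh 30,000, KSh 45,000, KSh 55,000, KSh 135,000, KSh 185,000, KSh 205,000 (q = 6 of N = 11).
Shortfall ratios: (205227−30000)/205227 = 0.8538; (205227−45000)/205227 = 0.7807; (205227−55000)/205227 = 0.7320; (205227−135000)/205227 = 0.3422; (205227−185000)/205227 = 0.0986; (205227−205000)/205227 = 0.0011.
Σ = 2.808412. Dividing by the full population N = 11 gives P₁ = 0.255.

0.255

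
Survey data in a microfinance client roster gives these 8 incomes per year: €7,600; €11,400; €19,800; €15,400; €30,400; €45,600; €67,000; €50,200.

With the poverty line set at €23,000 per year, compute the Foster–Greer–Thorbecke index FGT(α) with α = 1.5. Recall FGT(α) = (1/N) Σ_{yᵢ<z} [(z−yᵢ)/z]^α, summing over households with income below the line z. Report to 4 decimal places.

Poor units: €7,600, €11,400, €15,400, €19,800 (q = 4 of N = 8).
Gap ratios (z−y)/z: (23000−7600)/23000 = 0.6696; (23000−11400)/23000 = 0.5043; (23000−15400)/23000 = 0.3304; (23000−19800)/23000 = 0.1391.
Raised to α = 1.5: 0.54788; 0.35817; 0.18995; 0.05190.
Sum = 1.147901; FGT(1.5) = 1.147901 / 8 = 0.1435.

0.1435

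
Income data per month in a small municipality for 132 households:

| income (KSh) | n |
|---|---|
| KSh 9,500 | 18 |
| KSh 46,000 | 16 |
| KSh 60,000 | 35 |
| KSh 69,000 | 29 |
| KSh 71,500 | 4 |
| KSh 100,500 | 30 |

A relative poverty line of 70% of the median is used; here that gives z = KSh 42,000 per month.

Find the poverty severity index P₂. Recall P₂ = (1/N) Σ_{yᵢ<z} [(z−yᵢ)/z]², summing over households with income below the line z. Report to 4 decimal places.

Poor units: 18×KSh 9,500 (q = 18 of N = 132).
Gap ratios (z−y)/z: (42000−9500)/42000 = 0.7738 (×18).
Squared: 0.5988 (×18).
Sum = 10.778061; P₂ = 10.778061 / 132 = 0.0817.

0.0817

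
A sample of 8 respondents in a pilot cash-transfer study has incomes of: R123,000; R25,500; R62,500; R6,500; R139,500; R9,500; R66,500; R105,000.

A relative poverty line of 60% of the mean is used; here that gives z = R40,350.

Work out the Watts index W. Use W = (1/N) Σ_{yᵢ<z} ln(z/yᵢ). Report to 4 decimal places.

Incomes under z: R6,500, R9,500, R25,500 (q = 3 of N = 8).
ln(z/y) terms: ln(40350/6500) = 1.8258; ln(40350/9500) = 1.4463; ln(40350/25500) = 0.4589.
W = 3.731002 / 8 = 0.4664.

0.4664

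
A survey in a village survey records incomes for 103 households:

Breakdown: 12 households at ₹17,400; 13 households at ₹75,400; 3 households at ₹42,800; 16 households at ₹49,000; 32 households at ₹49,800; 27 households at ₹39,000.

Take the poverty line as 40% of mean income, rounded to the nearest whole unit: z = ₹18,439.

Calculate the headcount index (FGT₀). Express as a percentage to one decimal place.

11.7%

12 of the 103 households have income below ₹18,439.
H = 12/103 = 11.7%.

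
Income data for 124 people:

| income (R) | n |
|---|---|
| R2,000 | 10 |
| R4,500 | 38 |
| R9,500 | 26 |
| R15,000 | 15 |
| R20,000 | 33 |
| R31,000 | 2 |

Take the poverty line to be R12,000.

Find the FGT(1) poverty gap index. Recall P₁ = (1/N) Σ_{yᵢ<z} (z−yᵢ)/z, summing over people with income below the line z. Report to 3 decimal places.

0.302

Below z: 10×R2,000, 38×R4,500, 26×R9,500 (q = 74 of N = 124).
Relative gaps: (12000−2000)/12000 = 0.8333 (×10); (12000−4500)/12000 = 0.6250 (×38); (12000−9500)/12000 = 0.2083 (×26).
Sum of shortfalls = 37.500000; P₁ averages over all N: 37.500000 / 124 = 0.302.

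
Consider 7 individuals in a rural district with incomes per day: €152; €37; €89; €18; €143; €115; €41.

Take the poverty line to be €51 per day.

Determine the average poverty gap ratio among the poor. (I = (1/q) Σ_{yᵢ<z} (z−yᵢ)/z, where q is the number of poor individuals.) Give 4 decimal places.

Below z: €18, €37, €41 (q = 3 of N = 7).
Shortfall ratios (z−y)/z: 0.6471, 0.2745, 0.1961; sum = 1.117647.
I averages over the q = 3 poor units only: 1.117647 / 3 = 0.3725.

0.3725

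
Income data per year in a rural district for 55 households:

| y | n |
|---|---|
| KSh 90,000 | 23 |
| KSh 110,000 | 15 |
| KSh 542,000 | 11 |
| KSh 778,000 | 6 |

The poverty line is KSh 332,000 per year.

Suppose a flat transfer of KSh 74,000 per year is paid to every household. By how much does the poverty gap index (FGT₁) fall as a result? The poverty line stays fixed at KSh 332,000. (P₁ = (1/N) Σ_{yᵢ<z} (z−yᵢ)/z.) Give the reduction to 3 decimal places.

0.154

Before: below the line — 23×KSh 90,000, 15×KSh 110,000; poverty gap index (FGT₁) = 0.48719.
After the KSh 74,000 transfer: below the line — 23×KSh 164,000, 15×KSh 184,000; poverty gap index (FGT₁) = 0.33319.
Reduction = 0.48719 − 0.33319 = 0.154.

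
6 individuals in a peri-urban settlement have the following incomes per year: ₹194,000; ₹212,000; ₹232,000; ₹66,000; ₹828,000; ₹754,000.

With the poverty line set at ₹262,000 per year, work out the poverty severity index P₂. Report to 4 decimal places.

0.1128

Below z: ₹66,000, ₹194,000, ₹212,000, ₹232,000 (q = 4 of N = 6).
Shortfall ratios: (262000−66000)/262000 = 0.7481; (262000−194000)/262000 = 0.2595; (262000−212000)/262000 = 0.1908; (262000−232000)/262000 = 0.1145.
Squared: 0.5596; 0.0674; 0.0364; 0.0131.
Sum = 0.676534; P₂ = 0.676534 / 6 = 0.1128.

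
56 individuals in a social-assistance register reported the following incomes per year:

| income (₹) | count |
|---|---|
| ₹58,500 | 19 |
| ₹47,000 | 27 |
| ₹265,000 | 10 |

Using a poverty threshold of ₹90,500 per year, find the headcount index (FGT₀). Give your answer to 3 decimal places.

46 of the 56 individuals have income below ₹90,500.
H = 46/56 = 0.821.

0.821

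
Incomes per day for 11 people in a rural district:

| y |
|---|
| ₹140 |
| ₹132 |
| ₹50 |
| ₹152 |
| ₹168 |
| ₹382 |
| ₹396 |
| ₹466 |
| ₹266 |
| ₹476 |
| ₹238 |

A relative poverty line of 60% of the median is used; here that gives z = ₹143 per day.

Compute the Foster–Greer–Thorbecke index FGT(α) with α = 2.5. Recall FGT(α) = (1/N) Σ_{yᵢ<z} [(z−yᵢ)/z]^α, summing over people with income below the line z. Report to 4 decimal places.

Poor units: ₹50, ₹132, ₹140 (q = 3 of N = 11).
Shortfall ratios: (143−50)/143 = 0.6503; (143−132)/143 = 0.0769; (143−140)/143 = 0.0210.
Raised to α = 2.5: 0.34109; 0.00164; 0.00006.
Sum = 0.342794; FGT(2.5) = 0.342794 / 11 = 0.0312.

0.0312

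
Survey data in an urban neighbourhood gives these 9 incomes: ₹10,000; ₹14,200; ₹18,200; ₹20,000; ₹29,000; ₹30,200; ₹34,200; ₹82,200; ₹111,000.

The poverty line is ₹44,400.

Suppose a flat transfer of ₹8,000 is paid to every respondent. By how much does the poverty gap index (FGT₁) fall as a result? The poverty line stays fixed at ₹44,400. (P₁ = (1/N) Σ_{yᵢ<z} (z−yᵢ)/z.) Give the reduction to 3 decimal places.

0.140

Before: below the line — ₹10,000, ₹14,200, ₹18,200, ₹20,000, ₹29,000, ₹30,200, ₹34,200; poverty gap index (FGT₁) = 0.38789.
After the ₹8,000 transfer: below the line — ₹18,000, ₹22,200, ₹26,200, ₹28,000, ₹37,000, ₹38,200, ₹42,200; poverty gap index (FGT₁) = 0.24775.
Reduction = 0.38789 − 0.24775 = 0.140.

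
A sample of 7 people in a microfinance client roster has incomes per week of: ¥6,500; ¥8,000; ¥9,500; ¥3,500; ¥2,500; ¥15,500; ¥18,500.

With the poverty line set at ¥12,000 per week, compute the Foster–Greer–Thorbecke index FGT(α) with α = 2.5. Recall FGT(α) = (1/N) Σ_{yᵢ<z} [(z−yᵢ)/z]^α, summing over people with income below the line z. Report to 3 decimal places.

0.172

Poor units: ¥2,500, ¥3,500, ¥6,500, ¥8,000, ¥9,500 (q = 5 of N = 7).
Normalized shortfalls: (12000−2500)/12000 = 0.7917; (12000−3500)/12000 = 0.7083; (12000−6500)/12000 = 0.4583; (12000−8000)/12000 = 0.3333; (12000−9500)/12000 = 0.2083.
Raised to α = 2.5: 0.55764; 0.42227; 0.14222; 0.06415; 0.01981.
Sum = 1.206095; FGT(2.5) = 1.206095 / 7 = 0.172.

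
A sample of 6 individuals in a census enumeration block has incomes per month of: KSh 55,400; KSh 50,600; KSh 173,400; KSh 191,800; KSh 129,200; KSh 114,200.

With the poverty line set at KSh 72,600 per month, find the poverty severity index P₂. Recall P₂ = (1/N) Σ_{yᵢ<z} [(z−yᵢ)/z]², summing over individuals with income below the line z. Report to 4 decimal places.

Below the line: KSh 50,600, KSh 55,400 (q = 2 of N = 6).
Relative gaps: (72600−50600)/72600 = 0.3030; (72600−55400)/72600 = 0.2369.
Squared: 0.0918; 0.0561.
Sum = 0.147956; P₂ = 0.147956 / 6 = 0.0247.

0.0247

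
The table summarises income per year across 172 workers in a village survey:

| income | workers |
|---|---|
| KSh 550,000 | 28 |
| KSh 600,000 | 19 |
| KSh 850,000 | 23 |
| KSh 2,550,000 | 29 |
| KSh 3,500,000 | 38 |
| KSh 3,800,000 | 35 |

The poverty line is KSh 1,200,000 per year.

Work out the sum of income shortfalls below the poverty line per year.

KSh 37,650,000

Incomes under z: 28×KSh 550,000, 19×KSh 600,000, 23×KSh 850,000 (q = 70 of N = 172).
Individual gaps: 28×(1200000−550000) = 18200000; 19×(1200000−600000) = 11400000; 23×(1200000−850000) = 8050000.
Aggregate gap = KSh 37,650,000.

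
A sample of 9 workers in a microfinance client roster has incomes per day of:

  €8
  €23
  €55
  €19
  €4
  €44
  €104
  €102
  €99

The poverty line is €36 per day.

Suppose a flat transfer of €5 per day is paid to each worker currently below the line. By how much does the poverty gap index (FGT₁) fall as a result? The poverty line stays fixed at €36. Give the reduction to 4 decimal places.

0.0617

Before: below the line — €4, €8, €19, €23; poverty gap index (FGT₁) = 0.277778.
After the €5 transfer: below the line — €9, €13, €24, €28; poverty gap index (FGT₁) = 0.216049.
Reduction = 0.277778 − 0.216049 = 0.0617.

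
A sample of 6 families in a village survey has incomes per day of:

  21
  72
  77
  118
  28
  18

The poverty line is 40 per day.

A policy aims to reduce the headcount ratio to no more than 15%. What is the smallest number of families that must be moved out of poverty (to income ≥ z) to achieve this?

3 of the 6 families are poor, so H = 3/6 = 0.500.
A headcount ratio of at most 15% allows at most ⌊0.15 × 6⌋ = 0 poor families.
So at least 3 − 0 = 3 must be lifted.

3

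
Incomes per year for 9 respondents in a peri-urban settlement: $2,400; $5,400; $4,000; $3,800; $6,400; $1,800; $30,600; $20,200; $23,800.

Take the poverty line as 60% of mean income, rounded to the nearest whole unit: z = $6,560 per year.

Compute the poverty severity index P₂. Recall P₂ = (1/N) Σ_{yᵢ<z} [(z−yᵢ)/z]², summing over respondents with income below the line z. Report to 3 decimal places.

Below z: $1,800, $2,400, $3,800, $4,000, $5,400, $6,400 (q = 6 of N = 9).
Normalized shortfalls: (6560−1800)/6560 = 0.7256; (6560−2400)/6560 = 0.6341; (6560−3800)/6560 = 0.4207; (6560−4000)/6560 = 0.3902; (6560−5400)/6560 = 0.1768; (6560−6400)/6560 = 0.0244.
Squared: 0.5265; 0.4021; 0.1770; 0.1523; 0.0313; 0.0006.
Sum = 1.289820; P₂ = 1.289820 / 9 = 0.143.

0.143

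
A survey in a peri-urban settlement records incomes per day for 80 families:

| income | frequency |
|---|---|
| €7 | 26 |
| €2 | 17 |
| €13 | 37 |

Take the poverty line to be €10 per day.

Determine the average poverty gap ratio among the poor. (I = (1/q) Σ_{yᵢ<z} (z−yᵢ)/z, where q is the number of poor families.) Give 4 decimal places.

Below the line: 17×€2, 26×€7 (q = 43 of N = 80).
Relative gaps: 0.8000 (×17), 0.3000 (×26); sum = 21.400000.
I averages over the q = 43 poor units only: 21.400000 / 43 = 0.4977.

0.4977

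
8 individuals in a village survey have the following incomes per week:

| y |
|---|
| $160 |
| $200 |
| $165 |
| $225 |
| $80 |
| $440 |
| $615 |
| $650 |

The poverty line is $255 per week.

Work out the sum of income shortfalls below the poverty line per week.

$445

Below the line: $80, $160, $165, $200, $225 (q = 5 of N = 8).
Individual gaps: 255−80 = 175; 255−160 = 95; 255−165 = 90; 255−200 = 55; 255−225 = 30.
Aggregate gap = $445.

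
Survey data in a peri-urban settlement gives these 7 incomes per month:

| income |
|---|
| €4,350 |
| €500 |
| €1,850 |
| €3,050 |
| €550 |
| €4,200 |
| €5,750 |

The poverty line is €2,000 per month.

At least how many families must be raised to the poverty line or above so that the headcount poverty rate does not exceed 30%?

1

3 of the 7 families are poor, so H = 3/7 = 0.429.
A headcount ratio of at most 30% allows at most ⌊0.30 × 7⌋ = 2 poor families.
So at least 3 − 2 = 1 must be lifted.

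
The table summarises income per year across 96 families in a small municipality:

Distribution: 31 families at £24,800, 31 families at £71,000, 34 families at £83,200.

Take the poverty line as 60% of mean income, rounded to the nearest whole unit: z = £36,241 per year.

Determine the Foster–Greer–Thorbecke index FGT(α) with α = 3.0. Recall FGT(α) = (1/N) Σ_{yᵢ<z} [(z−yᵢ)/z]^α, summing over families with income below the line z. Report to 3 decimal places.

0.010

Below z: 31×£24,800 (q = 31 of N = 96).
Relative gaps: (36241−24800)/36241 = 0.3157 (×31).
Raised to α = 3.0: 0.03146 (×31).
Sum = 0.975333; FGT(3.0) = 0.975333 / 96 = 0.010.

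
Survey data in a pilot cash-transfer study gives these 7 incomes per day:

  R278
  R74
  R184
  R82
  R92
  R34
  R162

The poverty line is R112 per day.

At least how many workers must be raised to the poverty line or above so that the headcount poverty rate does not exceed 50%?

4 of the 7 workers are poor, so H = 4/7 = 0.571.
A headcount ratio of at most 50% allows at most ⌊0.50 × 7⌋ = 3 poor workers.
So at least 4 − 3 = 1 must be lifted.

1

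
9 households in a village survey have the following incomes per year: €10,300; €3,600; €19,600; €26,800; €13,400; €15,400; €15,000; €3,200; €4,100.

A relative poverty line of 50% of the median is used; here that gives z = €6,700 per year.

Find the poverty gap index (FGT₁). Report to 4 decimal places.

Poor units: €3,200, €3,600, €4,100 (q = 3 of N = 9).
Shortfall ratios: (6700−3200)/6700 = 0.5224; (6700−3600)/6700 = 0.4627; (6700−4100)/6700 = 0.3881.
Σ = 1.373134. Dividing by the full population N = 9 gives P₁ = 0.1526.

0.1526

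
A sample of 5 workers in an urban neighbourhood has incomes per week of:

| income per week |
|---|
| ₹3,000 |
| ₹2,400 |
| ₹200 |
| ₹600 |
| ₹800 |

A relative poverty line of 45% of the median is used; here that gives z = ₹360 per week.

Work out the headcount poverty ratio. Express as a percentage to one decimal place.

1 of the 5 workers have income below ₹360.
H = 1/5 = 20.0%.

20.0%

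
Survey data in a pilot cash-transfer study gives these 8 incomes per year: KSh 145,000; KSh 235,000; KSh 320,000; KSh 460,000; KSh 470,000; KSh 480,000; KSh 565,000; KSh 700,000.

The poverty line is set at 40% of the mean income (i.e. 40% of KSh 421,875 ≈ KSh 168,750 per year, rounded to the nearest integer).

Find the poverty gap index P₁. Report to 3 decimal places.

0.018

Below z: KSh 145,000 (q = 1 of N = 8).
Gap ratios (z−y)/z: (168750−145000)/168750 = 0.1407.
Sum of shortfalls = 0.140741; P₁ averages over all N: 0.140741 / 8 = 0.018.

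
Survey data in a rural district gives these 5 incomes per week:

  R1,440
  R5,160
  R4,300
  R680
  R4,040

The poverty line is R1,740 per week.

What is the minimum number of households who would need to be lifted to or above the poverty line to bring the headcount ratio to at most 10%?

Currently q = 2 of N = 5 are below the line (H = 0.400).
A headcount ratio of at most 10% allows at most ⌊0.10 × 5⌋ = 0 poor households.
So at least 2 − 0 = 2 must be lifted.

2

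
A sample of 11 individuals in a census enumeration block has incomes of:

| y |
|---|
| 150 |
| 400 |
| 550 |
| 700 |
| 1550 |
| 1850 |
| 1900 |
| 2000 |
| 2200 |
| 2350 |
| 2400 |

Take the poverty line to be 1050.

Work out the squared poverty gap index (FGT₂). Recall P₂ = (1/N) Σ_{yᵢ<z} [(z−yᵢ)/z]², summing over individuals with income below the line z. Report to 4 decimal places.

Poor units: 150, 400, 550, 700 (q = 4 of N = 11).
Normalized shortfalls: (1050−150)/1050 = 0.8571; (1050−400)/1050 = 0.6190; (1050−550)/1050 = 0.4762; (1050−700)/1050 = 0.3333.
Squared: 0.7347; 0.3832; 0.2268; 0.1111.
Sum = 1.455782; P₂ = 1.455782 / 11 = 0.1323.

0.1323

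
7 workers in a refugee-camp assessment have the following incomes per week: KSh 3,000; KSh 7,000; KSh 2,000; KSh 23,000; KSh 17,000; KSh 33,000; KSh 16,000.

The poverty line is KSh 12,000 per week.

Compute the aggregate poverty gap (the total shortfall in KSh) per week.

KSh 24,000

Below the line: KSh 2,000, KSh 3,000, KSh 7,000 (q = 3 of N = 7).
Individual gaps: 12000−2000 = 10000; 12000−3000 = 9000; 12000−7000 = 5000.
Aggregate gap = KSh 24,000.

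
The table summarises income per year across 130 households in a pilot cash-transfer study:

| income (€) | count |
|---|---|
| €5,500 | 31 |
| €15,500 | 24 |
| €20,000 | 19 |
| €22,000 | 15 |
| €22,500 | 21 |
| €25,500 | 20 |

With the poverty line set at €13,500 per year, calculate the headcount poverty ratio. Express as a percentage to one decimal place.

31 of the 130 households have income below €13,500.
H = 31/130 = 23.8%.

23.8%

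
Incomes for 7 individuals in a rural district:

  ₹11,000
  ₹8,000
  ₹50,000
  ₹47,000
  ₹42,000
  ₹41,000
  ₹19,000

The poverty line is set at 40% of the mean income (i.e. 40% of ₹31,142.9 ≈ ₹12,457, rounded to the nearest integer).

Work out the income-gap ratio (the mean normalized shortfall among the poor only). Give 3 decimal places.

0.237

Poor units: ₹8,000, ₹11,000 (q = 2 of N = 7).
Relative gaps: 0.3578, 0.1170; sum = 0.474753.
I averages over the q = 2 poor units only: 0.474753 / 2 = 0.237.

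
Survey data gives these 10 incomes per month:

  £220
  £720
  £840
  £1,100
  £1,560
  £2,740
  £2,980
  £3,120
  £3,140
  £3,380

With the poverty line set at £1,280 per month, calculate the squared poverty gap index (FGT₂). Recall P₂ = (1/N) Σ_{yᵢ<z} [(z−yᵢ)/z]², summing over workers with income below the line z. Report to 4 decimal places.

Below the line: £220, £720, £840, £1,100 (q = 4 of N = 10).
Normalized shortfalls: (1280−220)/1280 = 0.8281; (1280−720)/1280 = 0.4375; (1280−840)/1280 = 0.3438; (1280−1100)/1280 = 0.1406.
Squared: 0.6858; 0.1914; 0.1182; 0.0198.
Sum = 1.015137; P₂ = 1.015137 / 10 = 0.1015.

0.1015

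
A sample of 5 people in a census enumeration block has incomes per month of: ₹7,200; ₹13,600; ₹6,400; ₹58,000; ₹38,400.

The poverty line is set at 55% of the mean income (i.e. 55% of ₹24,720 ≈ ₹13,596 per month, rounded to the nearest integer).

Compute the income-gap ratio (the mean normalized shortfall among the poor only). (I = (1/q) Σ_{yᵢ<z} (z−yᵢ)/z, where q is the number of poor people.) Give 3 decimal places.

Below z: ₹6,400, ₹7,200 (q = 2 of N = 5).
Relative gaps: 0.5293, 0.4704; sum = 0.999706.
The income-gap ratio divides by q (the poor only): 0.999706 / 2 = 0.500.

0.500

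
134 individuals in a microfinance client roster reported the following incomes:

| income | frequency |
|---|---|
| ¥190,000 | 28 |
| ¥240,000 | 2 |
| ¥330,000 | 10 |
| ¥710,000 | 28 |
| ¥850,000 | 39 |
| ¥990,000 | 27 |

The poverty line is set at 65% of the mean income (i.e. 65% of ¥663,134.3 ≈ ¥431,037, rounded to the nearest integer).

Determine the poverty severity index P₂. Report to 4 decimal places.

0.0724

Below z: 28×¥190,000, 2×¥240,000, 10×¥330,000 (q = 40 of N = 134).
Normalized shortfalls: (431037−190000)/431037 = 0.5592 (×28); (431037−240000)/431037 = 0.4432 (×2); (431037−330000)/431037 = 0.2344 (×10).
Squared: 0.3127 (×28); 0.1964 (×2); 0.0549 (×10).
Sum = 9.698123; P₂ = 9.698123 / 134 = 0.0724.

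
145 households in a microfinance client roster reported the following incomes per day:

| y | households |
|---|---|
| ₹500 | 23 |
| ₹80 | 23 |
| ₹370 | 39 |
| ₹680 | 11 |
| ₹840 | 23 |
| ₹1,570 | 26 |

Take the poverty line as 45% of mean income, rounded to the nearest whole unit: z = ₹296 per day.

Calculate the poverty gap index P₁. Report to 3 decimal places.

Below z: 23×₹80 (q = 23 of N = 145).
Shortfall ratios: (296−80)/296 = 0.7297 (×23).
Σ = 16.783784. Dividing by the full population N = 145 gives P₁ = 0.116.

0.116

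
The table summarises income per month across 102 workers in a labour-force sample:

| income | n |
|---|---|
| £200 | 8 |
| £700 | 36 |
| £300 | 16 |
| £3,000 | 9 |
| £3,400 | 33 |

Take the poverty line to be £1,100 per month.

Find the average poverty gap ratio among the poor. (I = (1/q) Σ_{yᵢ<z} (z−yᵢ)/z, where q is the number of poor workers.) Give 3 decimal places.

0.521

Incomes under z: 8×£200, 16×£300, 36×£700 (q = 60 of N = 102).
Shortfall ratios (z−y)/z: 0.8182 (×8), 0.7273 (×16), 0.3636 (×36); sum = 31.272727.
The income-gap ratio divides by q (the poor only): 31.272727 / 60 = 0.521.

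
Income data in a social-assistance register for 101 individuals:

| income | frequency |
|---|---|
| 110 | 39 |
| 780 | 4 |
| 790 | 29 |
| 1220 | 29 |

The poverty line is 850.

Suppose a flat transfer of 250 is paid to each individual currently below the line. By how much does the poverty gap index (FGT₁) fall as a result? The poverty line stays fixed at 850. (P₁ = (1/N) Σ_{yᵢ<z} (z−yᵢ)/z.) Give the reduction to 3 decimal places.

Before: below the line — 39×110, 4×780, 29×790; poverty gap index (FGT₁) = 0.35970.
After the 250 transfer: below the line — 39×360; poverty gap index (FGT₁) = 0.22260.
Reduction = 0.35970 − 0.22260 = 0.137.

0.137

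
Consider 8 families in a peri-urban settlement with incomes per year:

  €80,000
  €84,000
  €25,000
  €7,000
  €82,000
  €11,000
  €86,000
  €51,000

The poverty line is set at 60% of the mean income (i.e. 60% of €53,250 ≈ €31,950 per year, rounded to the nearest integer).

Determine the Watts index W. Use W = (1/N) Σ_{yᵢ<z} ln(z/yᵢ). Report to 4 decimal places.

0.3537

Below z: €7,000, €11,000, €25,000 (q = 3 of N = 8).
Log shortfalls: ln(31950/7000) = 1.5183; ln(31950/11000) = 1.0663; ln(31950/25000) = 0.2453.
W = 2.829835 / 8 = 0.3537.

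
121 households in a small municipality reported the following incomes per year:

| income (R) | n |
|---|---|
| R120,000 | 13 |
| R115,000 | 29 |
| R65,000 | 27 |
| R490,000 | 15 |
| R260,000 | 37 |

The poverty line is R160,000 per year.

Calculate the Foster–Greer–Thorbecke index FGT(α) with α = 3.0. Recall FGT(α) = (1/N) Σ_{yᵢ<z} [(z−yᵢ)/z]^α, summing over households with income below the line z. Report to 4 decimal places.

0.0537

Below the line: 27×R65,000, 29×R115,000, 13×R120,000 (q = 69 of N = 121).
Shortfall ratios: (160000−65000)/160000 = 0.5938 (×27); (160000−115000)/160000 = 0.2812 (×29); (160000−120000)/160000 = 0.2500 (×13).
Raised to α = 3.0: 0.20932 (×27); 0.02225 (×29); 0.01562 (×13).
Sum = 6.499939; FGT(3.0) = 6.499939 / 121 = 0.0537.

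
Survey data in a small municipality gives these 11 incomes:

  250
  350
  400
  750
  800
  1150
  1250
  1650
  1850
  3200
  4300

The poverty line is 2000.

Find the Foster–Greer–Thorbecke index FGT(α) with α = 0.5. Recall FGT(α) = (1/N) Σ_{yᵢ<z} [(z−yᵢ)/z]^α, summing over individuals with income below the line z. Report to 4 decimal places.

Incomes under z: 250, 350, 400, 750, 800, 1150, 1250, 1650, 1850 (q = 9 of N = 11).
Relative gaps: (2000−250)/2000 = 0.8750; (2000−350)/2000 = 0.8250; (2000−400)/2000 = 0.8000; (2000−750)/2000 = 0.6250; (2000−800)/2000 = 0.6000; (2000−1150)/2000 = 0.4250; (2000−1250)/2000 = 0.3750; (2000−1650)/2000 = 0.1750; (2000−1850)/2000 = 0.0750.
Raised to α = 0.5: 0.93541; 0.90830; 0.89443; 0.79057; 0.77460; 0.65192; 0.61237; 0.41833; 0.27386.
Sum = 6.259787; FGT(0.5) = 6.259787 / 11 = 0.5691.

0.5691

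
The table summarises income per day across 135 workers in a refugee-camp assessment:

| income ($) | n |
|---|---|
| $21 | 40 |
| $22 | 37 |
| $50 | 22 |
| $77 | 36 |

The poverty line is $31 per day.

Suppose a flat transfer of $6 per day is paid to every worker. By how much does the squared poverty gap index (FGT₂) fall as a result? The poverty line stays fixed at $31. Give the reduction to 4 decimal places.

0.0464

Before: below the line — 40×$21, 37×$22; squared poverty gap index (FGT₂) = 0.053933.
After the $6 transfer: below the line — 40×$27, 37×$28; squared poverty gap index (FGT₂) = 0.007500.
Reduction = 0.053933 − 0.007500 = 0.0464.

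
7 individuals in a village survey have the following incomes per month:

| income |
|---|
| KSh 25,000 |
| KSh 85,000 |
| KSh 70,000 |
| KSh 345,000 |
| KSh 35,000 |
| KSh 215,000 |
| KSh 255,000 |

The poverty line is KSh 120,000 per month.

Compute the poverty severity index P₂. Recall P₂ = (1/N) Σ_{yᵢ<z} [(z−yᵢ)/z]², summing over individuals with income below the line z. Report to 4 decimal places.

0.1982

Below z: KSh 25,000, KSh 35,000, KSh 70,000, KSh 85,000 (q = 4 of N = 7).
Normalized shortfalls: (120000−25000)/120000 = 0.7917; (120000−35000)/120000 = 0.7083; (120000−70000)/120000 = 0.4167; (120000−85000)/120000 = 0.2917.
Squared: 0.6267; 0.5017; 0.1736; 0.0851.
Sum = 1.387153; P₂ = 1.387153 / 7 = 0.1982.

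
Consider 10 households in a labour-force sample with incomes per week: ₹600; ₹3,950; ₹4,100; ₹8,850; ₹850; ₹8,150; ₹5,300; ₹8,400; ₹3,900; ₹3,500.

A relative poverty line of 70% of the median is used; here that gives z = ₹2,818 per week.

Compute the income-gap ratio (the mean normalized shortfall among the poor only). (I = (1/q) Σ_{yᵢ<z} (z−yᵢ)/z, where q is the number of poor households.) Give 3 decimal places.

Incomes under z: ₹600, ₹850 (q = 2 of N = 10).
Relative gaps: 0.7871, 0.6984; sum = 1.485451.
The income-gap ratio divides by q (the poor only): 1.485451 / 2 = 0.743.

0.743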